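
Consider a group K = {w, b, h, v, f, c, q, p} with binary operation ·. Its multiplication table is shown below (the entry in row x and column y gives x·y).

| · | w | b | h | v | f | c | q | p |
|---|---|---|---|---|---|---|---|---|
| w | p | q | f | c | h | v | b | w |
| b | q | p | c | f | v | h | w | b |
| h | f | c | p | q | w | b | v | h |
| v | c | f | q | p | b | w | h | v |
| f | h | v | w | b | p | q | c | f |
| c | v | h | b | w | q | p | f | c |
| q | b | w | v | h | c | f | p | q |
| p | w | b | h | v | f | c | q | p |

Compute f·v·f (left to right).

f·v = b
b·f = v

v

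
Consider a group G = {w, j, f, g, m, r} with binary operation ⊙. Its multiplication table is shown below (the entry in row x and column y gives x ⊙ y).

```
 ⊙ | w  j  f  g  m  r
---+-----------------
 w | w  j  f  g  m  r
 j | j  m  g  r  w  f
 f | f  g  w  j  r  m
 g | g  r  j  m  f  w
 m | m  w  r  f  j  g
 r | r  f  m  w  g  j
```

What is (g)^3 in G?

g^1 = g
g^2 = g ⊙ g = m
g^3 = m ⊙ g = f
(Structurally, G here is isomorphic to the cyclic group Z_6.)

f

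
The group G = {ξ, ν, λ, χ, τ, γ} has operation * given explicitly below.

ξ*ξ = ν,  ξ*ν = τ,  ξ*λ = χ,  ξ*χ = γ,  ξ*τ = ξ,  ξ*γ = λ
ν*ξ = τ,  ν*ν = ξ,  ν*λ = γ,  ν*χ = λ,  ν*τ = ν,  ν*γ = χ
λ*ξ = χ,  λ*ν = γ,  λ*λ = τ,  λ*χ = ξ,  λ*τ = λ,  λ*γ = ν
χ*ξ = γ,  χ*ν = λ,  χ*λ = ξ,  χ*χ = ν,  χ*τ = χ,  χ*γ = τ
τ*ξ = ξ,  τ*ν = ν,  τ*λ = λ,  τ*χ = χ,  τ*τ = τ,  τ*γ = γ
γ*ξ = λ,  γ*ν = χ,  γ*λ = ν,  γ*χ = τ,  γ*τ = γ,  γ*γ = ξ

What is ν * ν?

Read row ν, column ν: ν * ν = ξ.

ξ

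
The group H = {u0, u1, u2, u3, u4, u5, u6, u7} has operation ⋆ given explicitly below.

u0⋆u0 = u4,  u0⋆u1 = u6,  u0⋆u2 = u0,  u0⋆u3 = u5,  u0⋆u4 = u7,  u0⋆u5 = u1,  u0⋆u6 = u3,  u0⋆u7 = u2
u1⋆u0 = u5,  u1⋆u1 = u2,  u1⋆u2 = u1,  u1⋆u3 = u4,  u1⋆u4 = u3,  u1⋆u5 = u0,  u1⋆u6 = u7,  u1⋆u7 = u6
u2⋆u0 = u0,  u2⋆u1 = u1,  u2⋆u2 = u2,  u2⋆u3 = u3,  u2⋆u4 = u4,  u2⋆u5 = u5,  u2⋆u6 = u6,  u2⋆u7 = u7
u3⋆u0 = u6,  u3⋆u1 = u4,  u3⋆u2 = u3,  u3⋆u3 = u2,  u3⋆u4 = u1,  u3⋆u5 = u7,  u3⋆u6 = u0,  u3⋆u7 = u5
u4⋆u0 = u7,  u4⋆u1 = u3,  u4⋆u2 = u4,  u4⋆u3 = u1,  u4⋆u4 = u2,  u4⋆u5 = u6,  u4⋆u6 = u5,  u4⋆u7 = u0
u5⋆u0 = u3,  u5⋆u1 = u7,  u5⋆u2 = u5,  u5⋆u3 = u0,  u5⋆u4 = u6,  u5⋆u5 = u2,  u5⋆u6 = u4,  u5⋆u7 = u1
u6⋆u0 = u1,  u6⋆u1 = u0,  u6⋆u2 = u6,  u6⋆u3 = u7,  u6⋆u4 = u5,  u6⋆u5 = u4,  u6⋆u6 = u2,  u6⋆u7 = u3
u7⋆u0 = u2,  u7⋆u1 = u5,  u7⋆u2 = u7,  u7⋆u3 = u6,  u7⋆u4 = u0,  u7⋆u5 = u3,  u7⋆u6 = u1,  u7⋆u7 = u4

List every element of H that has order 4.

{u0, u7}

Identity is u2. Compute the order of each non-identity element by repeated multiplication:
  u0: u0 → u4 → u7 → u2  (order 4)
  u1: u1 → u2  (order 2)
  u3: u3 → u2  (order 2)
  u4: u4 → u2  (order 2)
  u5: u5 → u2  (order 2)
  u6: u6 → u2  (order 2)
  u7: u7 → u4 → u0 → u2  (order 4)
Elements of order 4: {u0, u7}.
(Structurally, H here is isomorphic to the dihedral group D_4.)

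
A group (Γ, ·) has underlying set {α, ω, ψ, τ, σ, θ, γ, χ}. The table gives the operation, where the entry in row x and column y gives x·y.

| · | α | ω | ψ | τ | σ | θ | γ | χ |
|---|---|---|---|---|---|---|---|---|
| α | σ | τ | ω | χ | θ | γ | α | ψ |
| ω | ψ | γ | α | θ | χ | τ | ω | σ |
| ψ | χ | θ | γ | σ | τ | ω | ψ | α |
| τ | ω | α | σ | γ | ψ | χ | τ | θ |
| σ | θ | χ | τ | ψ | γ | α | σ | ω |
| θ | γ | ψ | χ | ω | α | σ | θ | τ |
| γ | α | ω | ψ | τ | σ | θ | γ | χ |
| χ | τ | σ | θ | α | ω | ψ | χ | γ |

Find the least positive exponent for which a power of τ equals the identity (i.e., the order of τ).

The identity element is γ (its row matches the header).
τ^1 = τ
τ^2 = τ·τ = γ
The first power of τ equal to the identity is τ^2, so ord(τ) = 2.
(Structurally, Γ here is isomorphic to the dihedral group D_4.)

2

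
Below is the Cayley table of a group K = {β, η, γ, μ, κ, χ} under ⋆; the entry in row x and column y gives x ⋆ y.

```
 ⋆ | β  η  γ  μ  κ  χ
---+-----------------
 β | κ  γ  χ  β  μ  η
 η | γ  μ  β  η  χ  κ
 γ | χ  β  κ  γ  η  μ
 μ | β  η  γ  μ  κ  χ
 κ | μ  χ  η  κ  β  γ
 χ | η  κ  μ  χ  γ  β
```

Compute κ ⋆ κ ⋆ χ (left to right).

η

κ ⋆ κ = β
β ⋆ χ = η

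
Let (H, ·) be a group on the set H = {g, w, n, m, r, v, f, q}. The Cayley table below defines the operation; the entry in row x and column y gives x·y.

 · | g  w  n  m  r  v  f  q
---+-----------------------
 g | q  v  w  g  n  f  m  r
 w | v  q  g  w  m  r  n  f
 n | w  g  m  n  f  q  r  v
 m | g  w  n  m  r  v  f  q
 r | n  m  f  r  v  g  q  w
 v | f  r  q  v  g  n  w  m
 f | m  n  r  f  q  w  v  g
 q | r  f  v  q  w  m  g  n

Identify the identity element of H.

The identity e satisfies e·x = x for all x, so its row in the table reproduces the column headers.
Row m reads: g, w, n, m, r, v, f, q — exactly the header order. So m is the identity.

m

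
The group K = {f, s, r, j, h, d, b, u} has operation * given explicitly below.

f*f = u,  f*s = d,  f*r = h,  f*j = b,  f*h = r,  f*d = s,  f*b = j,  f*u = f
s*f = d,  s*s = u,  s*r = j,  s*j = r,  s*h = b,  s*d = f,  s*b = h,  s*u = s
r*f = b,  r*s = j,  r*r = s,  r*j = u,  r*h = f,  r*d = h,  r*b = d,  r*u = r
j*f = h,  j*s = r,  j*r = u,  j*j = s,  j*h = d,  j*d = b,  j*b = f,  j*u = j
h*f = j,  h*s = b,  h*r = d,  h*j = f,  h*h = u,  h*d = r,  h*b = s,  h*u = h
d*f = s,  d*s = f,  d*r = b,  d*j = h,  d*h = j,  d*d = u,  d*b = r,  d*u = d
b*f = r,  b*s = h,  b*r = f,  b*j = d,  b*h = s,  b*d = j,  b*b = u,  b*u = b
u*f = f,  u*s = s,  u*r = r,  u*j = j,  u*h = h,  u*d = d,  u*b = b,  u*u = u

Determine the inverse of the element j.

First locate the identity: row u matches the header, so u is the identity.
Scan row j for u: j * r = u. Hence j^(-1) = r.

r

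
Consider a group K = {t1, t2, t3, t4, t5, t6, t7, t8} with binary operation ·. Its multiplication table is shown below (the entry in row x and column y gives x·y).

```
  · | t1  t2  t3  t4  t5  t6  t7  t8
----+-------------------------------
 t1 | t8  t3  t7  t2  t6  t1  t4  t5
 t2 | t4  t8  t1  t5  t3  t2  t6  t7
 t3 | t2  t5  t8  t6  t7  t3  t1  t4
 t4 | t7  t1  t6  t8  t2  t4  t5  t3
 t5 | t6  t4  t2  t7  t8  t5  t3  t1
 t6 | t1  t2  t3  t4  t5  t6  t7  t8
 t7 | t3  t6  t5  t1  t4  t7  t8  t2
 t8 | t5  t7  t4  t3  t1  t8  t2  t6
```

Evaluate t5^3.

t5^1 = t5
t5^2 = t5·t5 = t8
t5^3 = t8·t5 = t1

t1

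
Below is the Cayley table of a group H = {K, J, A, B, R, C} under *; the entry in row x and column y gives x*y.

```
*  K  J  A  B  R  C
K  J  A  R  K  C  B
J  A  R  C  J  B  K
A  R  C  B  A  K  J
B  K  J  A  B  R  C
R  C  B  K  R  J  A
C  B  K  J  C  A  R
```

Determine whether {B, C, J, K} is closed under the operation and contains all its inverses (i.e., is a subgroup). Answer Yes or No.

K*J = A, which is not in {B, C, J, K}.
The subset is not closed under *, so it is not a subgroup.

No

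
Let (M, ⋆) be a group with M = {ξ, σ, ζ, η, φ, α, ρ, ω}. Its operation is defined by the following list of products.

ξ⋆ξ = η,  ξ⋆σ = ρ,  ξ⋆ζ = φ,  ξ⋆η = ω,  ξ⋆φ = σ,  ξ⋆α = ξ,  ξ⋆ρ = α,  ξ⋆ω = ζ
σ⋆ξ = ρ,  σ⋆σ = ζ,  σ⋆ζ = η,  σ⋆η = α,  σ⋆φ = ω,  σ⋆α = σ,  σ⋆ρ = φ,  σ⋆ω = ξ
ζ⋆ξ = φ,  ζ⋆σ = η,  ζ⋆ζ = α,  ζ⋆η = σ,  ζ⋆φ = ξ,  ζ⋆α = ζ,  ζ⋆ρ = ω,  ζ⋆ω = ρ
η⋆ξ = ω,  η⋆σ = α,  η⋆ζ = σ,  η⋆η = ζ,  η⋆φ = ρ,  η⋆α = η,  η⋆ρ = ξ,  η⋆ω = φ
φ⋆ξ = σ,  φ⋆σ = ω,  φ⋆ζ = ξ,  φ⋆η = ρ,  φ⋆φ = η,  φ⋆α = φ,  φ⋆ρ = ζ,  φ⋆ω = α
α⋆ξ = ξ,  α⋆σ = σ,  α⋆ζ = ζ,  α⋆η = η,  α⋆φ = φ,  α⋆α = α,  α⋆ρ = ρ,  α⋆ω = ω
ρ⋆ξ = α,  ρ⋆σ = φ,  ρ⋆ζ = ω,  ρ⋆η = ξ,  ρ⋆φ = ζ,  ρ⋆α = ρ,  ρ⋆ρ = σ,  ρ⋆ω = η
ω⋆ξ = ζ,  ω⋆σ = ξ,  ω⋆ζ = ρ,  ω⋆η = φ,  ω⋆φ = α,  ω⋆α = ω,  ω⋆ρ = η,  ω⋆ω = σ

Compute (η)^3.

σ

η^1 = η
η^2 = η ⋆ η = ζ
η^3 = ζ ⋆ η = σ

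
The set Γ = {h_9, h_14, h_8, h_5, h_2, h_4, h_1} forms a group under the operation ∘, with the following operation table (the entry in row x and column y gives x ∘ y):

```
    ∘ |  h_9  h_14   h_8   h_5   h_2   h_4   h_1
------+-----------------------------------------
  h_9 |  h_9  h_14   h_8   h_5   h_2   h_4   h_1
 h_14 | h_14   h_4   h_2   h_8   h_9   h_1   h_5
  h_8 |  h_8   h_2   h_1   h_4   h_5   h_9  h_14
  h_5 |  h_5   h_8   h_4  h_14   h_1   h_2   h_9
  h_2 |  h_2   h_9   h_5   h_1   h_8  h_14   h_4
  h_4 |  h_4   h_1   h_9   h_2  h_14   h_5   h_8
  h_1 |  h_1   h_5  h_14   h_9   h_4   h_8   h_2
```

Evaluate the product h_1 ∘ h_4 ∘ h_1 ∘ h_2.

h_9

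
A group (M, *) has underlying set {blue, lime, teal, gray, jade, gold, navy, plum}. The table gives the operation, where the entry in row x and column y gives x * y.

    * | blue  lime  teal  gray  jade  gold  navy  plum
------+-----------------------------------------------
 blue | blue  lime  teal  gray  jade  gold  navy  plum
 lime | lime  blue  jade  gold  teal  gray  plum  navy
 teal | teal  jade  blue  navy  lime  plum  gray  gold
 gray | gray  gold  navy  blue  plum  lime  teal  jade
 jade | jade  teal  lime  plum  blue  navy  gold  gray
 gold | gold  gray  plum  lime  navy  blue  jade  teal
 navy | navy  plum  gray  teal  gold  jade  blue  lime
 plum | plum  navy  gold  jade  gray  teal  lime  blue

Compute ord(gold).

2

The identity element is blue (its row matches the header).
gold^1 = gold
gold^2 = gold * gold = blue
The first power of gold equal to the identity is gold^2, so ord(gold) = 2.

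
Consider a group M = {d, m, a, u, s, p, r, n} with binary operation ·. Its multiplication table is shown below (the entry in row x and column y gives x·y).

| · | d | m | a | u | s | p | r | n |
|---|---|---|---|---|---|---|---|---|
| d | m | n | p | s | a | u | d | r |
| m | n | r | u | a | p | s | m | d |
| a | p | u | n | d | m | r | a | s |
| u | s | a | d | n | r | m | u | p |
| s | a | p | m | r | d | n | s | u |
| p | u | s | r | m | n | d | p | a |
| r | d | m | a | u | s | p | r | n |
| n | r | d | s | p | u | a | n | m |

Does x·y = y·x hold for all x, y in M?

Check whether the table is symmetric across its main diagonal.
Every entry (row x, col y) equals the entry (row y, col x), so M is abelian.

Yes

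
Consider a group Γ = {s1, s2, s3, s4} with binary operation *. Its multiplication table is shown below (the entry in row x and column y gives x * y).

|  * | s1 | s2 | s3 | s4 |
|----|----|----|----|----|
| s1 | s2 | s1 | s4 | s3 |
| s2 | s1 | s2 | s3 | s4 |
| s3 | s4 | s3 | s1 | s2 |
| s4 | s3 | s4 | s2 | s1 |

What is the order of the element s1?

The identity element is s2 (its row matches the header).
s1^1 = s1
s1^2 = s1 * s1 = s2
The first power of s1 equal to the identity is s1^2, so ord(s1) = 2.
(Structurally, Γ here is isomorphic to the cyclic group Z_4.)

2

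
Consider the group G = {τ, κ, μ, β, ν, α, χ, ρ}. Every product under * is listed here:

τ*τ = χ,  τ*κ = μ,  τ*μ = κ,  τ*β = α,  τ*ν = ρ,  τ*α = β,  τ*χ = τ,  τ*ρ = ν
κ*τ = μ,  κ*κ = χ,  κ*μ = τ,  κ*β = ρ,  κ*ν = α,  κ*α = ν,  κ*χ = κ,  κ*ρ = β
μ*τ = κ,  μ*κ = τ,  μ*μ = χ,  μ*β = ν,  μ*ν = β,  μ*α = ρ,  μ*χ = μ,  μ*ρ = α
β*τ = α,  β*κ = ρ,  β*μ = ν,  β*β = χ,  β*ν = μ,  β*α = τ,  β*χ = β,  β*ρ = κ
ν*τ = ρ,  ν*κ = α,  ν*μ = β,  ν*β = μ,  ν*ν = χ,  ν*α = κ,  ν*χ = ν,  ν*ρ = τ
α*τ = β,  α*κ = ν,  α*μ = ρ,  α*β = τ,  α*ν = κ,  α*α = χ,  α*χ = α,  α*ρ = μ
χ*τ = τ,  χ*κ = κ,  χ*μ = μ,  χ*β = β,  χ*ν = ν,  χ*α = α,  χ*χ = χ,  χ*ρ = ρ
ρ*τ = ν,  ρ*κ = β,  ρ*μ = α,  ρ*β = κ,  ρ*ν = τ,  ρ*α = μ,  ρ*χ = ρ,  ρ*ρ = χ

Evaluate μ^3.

μ^1 = μ
μ^2 = μ * μ = χ
μ^3 = χ * μ = μ

μ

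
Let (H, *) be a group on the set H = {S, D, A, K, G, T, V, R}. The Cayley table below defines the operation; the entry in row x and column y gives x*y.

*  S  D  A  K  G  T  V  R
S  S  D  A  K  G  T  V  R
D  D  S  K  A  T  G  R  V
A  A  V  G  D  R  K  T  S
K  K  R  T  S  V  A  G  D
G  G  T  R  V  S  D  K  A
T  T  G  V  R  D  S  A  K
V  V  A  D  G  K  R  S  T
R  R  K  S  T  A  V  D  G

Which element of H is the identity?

S

The identity e satisfies e*x = x for all x, so its row in the table reproduces the column headers.
Row S reads: S, D, A, K, G, T, V, R — exactly the header order. So S is the identity.
(Structurally, H here is isomorphic to the dihedral group D_4.)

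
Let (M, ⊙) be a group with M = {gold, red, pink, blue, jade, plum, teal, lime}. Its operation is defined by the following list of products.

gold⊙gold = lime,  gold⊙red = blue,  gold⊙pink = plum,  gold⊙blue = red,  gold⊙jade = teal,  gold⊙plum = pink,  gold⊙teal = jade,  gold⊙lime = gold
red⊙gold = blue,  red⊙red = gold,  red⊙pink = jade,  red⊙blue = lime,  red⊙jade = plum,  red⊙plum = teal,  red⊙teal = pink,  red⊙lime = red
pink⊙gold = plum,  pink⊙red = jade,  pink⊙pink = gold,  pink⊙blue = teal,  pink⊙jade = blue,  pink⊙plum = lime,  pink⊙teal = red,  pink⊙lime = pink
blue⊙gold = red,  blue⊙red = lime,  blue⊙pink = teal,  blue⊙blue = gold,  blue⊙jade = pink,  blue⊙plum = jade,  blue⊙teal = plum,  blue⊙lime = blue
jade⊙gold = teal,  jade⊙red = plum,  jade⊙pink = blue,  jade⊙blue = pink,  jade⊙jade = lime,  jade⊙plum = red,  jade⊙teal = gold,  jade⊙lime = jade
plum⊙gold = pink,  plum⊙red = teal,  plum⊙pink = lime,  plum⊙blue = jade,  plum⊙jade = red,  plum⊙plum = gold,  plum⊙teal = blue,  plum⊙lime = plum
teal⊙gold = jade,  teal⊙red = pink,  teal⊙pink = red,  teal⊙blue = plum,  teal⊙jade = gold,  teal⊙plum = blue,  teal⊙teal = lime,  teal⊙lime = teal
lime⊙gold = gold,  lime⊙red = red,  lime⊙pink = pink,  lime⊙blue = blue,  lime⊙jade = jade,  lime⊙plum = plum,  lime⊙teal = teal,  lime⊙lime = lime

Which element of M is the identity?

lime

The identity e satisfies e ⊙ x = x for all x, so its row in the table reproduces the column headers.
Row lime reads: gold, red, pink, blue, jade, plum, teal, lime — exactly the header order. So lime is the identity.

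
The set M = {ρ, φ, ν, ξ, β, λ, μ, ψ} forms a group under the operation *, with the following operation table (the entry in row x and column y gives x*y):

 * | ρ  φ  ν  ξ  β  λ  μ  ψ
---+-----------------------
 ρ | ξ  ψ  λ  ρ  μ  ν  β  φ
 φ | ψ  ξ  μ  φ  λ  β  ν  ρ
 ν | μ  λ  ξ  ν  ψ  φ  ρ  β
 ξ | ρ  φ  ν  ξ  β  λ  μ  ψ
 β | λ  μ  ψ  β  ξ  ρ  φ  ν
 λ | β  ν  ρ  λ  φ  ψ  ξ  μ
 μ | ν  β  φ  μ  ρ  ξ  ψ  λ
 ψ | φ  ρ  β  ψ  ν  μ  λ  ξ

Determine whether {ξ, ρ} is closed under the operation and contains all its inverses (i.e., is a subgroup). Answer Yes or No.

{ξ, ρ} contains the identity ξ.
Checking products: every product of two elements of {ξ, ρ} (read from the table) lies in {ξ, ρ}, so the set is closed.
In a finite group, a nonempty closed subset is a subgroup. So {ξ, ρ} ≤ M.

Yes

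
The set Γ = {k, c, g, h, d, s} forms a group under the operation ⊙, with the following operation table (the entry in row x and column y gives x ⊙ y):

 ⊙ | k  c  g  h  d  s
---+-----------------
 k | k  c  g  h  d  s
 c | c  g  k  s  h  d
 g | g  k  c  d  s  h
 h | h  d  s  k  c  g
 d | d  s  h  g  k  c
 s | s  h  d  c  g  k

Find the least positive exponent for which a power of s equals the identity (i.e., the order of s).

2

The identity element is k (its row matches the header).
s^1 = s
s^2 = s ⊙ s = k
The first power of s equal to the identity is s^2, so ord(s) = 2.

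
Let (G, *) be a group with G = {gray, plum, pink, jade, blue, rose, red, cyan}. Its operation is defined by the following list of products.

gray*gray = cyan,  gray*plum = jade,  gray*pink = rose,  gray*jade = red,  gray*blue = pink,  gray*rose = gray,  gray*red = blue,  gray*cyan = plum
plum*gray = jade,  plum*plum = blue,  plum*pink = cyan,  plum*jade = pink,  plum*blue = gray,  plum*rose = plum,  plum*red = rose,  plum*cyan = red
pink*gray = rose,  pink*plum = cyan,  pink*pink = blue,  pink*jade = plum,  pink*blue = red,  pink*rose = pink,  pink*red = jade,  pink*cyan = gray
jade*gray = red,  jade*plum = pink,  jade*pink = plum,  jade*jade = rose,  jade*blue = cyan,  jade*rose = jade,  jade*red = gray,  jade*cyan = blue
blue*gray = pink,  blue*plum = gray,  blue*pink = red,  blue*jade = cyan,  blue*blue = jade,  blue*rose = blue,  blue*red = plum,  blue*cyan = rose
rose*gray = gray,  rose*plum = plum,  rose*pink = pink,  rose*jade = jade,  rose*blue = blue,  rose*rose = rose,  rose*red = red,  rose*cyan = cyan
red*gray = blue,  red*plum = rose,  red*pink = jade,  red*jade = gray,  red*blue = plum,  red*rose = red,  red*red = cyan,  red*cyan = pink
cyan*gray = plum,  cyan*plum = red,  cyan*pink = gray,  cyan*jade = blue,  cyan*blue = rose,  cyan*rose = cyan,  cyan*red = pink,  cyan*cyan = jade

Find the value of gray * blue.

pink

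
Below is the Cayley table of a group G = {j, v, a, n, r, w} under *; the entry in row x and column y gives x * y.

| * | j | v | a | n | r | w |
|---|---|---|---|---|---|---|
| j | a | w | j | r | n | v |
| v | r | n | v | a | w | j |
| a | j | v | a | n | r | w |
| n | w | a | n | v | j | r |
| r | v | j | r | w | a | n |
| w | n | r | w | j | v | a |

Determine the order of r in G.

2

The identity element is a (its row matches the header).
r^1 = r
r^2 = r * r = a
The first power of r equal to the identity is r^2, so ord(r) = 2.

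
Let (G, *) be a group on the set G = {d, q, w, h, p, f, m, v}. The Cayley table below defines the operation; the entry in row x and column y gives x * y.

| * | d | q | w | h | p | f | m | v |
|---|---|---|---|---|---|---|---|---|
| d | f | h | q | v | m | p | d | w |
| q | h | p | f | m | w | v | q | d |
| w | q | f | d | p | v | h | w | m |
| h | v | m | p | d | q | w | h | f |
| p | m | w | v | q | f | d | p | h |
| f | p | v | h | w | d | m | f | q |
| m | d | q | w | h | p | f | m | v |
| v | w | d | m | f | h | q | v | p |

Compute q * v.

d

Read row q, column v: q * v = d.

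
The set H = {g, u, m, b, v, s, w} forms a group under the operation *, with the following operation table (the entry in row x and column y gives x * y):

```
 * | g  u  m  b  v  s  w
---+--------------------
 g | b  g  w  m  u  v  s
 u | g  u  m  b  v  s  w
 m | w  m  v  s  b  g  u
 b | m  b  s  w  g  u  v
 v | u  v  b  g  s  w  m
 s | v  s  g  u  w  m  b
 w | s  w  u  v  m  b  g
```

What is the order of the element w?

7

The identity element is u (its row matches the header).
w^1 = w
w^2 = w * w = g
w^3 = g * w = s
w^4 = s * w = b
w^5 = b * w = v
w^6 = v * w = m
w^7 = m * w = u
The first power of w equal to the identity is w^7, so ord(w) = 7.
(Structurally, H here is isomorphic to the cyclic group Z_7.)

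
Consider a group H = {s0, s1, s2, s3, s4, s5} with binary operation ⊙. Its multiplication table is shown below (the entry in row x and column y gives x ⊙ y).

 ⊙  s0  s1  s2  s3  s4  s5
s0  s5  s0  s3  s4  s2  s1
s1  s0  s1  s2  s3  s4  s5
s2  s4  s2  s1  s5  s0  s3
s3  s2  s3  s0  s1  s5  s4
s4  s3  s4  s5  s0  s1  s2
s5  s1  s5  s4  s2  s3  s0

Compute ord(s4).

2

The identity element is s1 (its row matches the header).
s4^1 = s4
s4^2 = s4 ⊙ s4 = s1
The first power of s4 equal to the identity is s4^2, so ord(s4) = 2.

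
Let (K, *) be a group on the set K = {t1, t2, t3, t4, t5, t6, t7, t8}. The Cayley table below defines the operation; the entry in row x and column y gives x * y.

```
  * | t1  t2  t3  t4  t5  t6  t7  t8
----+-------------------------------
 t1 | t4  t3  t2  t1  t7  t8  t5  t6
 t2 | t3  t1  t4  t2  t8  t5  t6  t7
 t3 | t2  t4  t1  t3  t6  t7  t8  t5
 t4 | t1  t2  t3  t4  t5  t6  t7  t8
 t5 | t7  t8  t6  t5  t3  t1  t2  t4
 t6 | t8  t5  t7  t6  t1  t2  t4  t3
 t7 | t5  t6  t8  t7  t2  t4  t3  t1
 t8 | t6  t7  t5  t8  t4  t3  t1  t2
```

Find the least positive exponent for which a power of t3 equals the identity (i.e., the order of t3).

The identity element is t4 (its row matches the header).
t3^1 = t3
t3^2 = t3 * t3 = t1
t3^3 = t1 * t3 = t2
t3^4 = t2 * t3 = t4
The first power of t3 equal to the identity is t3^4, so ord(t3) = 4.

4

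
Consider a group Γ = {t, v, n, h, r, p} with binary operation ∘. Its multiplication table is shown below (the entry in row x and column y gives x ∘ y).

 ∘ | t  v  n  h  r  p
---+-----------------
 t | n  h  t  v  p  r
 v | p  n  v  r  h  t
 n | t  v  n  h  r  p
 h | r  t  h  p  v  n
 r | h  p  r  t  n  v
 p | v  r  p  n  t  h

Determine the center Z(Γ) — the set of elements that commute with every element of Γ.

An element z is central iff its row equals its column in the table.
For h: h ∘ v = t ≠ r = v ∘ h, so h ∉ Z.
Checking each element this way leaves Z(Γ) = {n}.

{n}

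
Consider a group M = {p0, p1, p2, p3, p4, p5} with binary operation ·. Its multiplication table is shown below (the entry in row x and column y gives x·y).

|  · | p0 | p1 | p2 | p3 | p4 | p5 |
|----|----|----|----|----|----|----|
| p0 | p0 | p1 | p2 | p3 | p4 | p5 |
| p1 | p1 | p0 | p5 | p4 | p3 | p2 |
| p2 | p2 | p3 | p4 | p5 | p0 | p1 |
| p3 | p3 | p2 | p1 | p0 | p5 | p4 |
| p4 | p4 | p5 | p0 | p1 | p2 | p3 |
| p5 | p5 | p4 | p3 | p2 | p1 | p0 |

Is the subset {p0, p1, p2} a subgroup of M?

No

p2·p2 = p4, which is not in {p0, p1, p2}.
The subset is not closed under ·, so it is not a subgroup.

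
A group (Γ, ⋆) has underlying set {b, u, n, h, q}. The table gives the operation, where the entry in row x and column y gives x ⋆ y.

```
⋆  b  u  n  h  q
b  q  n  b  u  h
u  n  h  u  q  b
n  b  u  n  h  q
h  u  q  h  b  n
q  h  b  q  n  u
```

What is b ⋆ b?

Read row b, column b: b ⋆ b = q.

q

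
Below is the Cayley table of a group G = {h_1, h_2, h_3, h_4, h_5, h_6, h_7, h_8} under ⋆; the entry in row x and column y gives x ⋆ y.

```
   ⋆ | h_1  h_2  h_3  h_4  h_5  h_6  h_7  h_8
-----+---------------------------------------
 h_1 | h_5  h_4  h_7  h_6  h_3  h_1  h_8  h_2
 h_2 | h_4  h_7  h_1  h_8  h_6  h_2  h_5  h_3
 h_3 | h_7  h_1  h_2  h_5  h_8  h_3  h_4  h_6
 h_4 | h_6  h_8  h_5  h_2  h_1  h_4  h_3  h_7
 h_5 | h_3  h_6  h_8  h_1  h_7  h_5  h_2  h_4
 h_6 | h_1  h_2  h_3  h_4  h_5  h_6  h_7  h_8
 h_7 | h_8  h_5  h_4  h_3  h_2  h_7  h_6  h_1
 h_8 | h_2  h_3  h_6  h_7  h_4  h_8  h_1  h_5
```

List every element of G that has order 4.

{h_2, h_5}

Identity is h_6. Compute the order of each non-identity element by repeated multiplication:
  h_1: h_1 → h_5 → h_3 → h_7 → h_8 → h_2 → h_4 → h_6  (order 8)
  h_2: h_2 → h_7 → h_5 → h_6  (order 4)
  h_3: h_3 → h_2 → h_1 → h_7 → h_4 → h_5 → h_8 → h_6  (order 8)
  h_4: h_4 → h_2 → h_8 → h_7 → h_3 → h_5 → h_1 → h_6  (order 8)
  h_5: h_5 → h_7 → h_2 → h_6  (order 4)
  h_7: h_7 → h_6  (order 2)
  h_8: h_8 → h_5 → h_4 → h_7 → h_1 → h_2 → h_3 → h_6  (order 8)
Elements of order 4: {h_2, h_5}.
(Structurally, G here is isomorphic to the cyclic group Z_8.)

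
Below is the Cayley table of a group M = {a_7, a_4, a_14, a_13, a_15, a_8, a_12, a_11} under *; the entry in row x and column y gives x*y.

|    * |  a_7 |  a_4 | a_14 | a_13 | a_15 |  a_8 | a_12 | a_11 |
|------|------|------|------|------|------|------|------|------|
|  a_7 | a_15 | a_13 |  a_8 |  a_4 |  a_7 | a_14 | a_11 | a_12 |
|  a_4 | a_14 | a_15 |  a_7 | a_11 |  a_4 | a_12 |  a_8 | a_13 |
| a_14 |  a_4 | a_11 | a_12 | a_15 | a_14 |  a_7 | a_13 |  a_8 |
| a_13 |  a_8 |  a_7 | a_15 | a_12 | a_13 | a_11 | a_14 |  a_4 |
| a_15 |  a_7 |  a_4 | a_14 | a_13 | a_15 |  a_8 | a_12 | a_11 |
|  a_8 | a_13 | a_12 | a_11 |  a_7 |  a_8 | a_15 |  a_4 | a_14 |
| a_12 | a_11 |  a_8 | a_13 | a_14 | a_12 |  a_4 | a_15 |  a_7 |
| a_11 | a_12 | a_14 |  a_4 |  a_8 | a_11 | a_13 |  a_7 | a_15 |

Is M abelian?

No

a_13*a_4 = a_7 but a_4*a_13 = a_11.
Since a_13 and a_4 do not commute, M is not abelian.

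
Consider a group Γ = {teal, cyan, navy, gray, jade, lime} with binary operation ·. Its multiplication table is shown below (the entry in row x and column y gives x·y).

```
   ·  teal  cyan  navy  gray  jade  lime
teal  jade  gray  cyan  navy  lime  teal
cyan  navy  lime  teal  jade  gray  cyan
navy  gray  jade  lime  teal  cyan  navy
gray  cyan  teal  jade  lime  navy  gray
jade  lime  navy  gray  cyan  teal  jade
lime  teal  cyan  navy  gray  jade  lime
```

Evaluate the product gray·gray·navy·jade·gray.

jade

gray·gray = lime
lime·navy = navy
navy·jade = cyan
cyan·gray = jade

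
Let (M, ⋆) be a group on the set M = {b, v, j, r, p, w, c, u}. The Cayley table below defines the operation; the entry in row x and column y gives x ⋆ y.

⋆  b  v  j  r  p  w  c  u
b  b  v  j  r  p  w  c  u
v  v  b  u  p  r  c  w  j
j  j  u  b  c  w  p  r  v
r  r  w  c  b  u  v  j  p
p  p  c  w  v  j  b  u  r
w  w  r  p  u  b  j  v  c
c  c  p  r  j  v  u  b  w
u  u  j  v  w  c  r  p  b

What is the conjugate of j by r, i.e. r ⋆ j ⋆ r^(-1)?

The identity is b. In row r, the entry b sits in column r, so r^(-1) = r.
r ⋆ j = c
c ⋆ r = j

j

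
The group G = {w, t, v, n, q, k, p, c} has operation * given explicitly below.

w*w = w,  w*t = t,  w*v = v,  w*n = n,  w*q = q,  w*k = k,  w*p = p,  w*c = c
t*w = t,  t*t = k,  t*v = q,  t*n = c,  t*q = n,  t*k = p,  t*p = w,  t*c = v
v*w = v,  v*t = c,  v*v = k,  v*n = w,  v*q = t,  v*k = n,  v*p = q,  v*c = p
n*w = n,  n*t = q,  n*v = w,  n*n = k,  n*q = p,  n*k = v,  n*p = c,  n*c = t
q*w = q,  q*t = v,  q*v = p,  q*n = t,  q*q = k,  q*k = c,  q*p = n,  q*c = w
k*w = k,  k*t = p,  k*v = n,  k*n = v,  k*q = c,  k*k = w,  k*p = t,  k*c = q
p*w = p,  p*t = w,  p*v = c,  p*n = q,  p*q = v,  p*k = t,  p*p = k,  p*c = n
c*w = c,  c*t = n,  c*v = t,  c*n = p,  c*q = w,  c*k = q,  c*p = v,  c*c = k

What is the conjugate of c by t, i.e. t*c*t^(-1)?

q

The identity is w. In row t, the entry w sits in column p, so t^(-1) = p.
t*c = v
v*p = q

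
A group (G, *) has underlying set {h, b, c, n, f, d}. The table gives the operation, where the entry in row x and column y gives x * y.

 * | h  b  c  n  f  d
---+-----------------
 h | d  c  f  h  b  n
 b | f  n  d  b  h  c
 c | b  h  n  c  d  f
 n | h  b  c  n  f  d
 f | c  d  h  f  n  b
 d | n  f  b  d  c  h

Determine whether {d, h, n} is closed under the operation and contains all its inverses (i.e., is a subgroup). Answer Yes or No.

Yes

{d, h, n} contains the identity n.
Checking products: every product of two elements of {d, h, n} (read from the table) lies in {d, h, n}, so the set is closed.
In a finite group, a nonempty closed subset is a subgroup. So {d, h, n} ≤ G.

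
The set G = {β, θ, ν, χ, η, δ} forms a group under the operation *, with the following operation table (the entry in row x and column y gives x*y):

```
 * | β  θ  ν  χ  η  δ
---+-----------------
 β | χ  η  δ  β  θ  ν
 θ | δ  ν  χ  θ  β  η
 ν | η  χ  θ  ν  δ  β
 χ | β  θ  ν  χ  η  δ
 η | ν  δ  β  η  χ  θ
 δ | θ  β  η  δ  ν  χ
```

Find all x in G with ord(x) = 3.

{θ, ν}

Identity is χ. Compute the order of each non-identity element by repeated multiplication:
  β: β → χ  (order 2)
  θ: θ → ν → χ  (order 3)
  ν: ν → θ → χ  (order 3)
  η: η → χ  (order 2)
  δ: δ → χ  (order 2)
Elements of order 3: {θ, ν}.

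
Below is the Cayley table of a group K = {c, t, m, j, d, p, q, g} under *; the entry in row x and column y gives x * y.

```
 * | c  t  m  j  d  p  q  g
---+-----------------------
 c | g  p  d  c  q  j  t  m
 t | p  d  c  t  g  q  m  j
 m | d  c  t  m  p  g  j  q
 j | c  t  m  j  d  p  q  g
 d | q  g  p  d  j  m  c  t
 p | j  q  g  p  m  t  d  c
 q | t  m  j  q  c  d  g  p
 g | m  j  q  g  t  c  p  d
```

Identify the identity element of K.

The identity e satisfies e * x = x for all x, so its row in the table reproduces the column headers.
Row j reads: c, t, m, j, d, p, q, g — exactly the header order. So j is the identity.

j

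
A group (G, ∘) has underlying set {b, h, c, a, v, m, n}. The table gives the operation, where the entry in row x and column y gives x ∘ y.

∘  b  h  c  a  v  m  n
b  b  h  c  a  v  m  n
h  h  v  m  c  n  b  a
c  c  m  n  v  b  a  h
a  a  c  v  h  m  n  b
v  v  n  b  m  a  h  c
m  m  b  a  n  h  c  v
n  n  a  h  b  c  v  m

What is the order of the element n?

7

The identity element is b (its row matches the header).
n^1 = n
n^2 = n ∘ n = m
n^3 = m ∘ n = v
n^4 = v ∘ n = c
n^5 = c ∘ n = h
n^6 = h ∘ n = a
n^7 = a ∘ n = b
The first power of n equal to the identity is n^7, so ord(n) = 7.
(Structurally, G here is isomorphic to the cyclic group Z_7.)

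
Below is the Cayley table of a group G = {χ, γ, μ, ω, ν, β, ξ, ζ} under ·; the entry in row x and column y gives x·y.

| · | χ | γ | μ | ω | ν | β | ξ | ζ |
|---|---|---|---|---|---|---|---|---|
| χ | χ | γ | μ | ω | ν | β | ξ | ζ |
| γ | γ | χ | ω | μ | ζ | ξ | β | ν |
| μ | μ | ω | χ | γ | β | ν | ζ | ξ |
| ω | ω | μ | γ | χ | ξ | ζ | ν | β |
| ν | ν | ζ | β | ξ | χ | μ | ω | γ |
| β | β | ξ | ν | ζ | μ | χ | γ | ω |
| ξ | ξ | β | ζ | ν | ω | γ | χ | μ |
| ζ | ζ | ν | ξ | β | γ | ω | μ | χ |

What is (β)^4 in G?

β^1 = β
β^2 = β·β = χ
β^3 = χ·β = β
β^4 = β·β = χ
(Structurally, G here is isomorphic to the elementary abelian group (Z_2)^3.)

χ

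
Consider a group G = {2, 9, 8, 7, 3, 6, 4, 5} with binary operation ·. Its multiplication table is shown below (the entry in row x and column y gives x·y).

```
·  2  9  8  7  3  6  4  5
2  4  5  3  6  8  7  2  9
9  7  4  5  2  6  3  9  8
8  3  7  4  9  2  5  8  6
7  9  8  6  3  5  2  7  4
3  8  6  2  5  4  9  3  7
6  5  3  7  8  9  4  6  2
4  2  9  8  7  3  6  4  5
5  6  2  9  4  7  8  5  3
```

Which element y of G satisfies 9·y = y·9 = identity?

9

First locate the identity: row 4 matches the header, so 4 is the identity.
Scan row 9 for 4: 9·9 = 4. Hence 9^(-1) = 9.
(Structurally, G here is isomorphic to the dihedral group D_4.)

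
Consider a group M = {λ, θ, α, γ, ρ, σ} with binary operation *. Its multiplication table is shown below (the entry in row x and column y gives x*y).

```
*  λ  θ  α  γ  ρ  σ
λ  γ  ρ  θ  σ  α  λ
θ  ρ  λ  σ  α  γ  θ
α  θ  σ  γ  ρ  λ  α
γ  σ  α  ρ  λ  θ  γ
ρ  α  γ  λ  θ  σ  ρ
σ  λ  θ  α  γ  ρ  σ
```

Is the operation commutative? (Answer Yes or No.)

Check whether the table is symmetric across its main diagonal.
Every entry (row x, col y) equals the entry (row y, col x), so M is abelian.
(In fact M ≅ the cyclic group Z_6.)

Yes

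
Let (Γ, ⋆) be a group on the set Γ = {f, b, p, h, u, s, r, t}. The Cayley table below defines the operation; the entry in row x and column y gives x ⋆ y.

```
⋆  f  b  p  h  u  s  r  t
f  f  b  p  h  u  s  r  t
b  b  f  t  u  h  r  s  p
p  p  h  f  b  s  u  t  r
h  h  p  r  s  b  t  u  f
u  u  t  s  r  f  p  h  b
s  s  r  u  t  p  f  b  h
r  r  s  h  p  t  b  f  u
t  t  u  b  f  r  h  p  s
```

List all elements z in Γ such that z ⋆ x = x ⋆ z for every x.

An element z is central iff its row equals its column in the table.
For r: r ⋆ t = u ≠ p = t ⋆ r, so r ∉ Z.
Checking each element this way leaves Z(Γ) = {f, s}.

{f, s}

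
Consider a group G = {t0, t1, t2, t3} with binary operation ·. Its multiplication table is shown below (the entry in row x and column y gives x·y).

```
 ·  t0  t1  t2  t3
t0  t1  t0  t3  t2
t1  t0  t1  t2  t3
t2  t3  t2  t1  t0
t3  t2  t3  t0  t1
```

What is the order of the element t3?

The identity element is t1 (its row matches the header).
t3^1 = t3
t3^2 = t3·t3 = t1
The first power of t3 equal to the identity is t3^2, so ord(t3) = 2.

2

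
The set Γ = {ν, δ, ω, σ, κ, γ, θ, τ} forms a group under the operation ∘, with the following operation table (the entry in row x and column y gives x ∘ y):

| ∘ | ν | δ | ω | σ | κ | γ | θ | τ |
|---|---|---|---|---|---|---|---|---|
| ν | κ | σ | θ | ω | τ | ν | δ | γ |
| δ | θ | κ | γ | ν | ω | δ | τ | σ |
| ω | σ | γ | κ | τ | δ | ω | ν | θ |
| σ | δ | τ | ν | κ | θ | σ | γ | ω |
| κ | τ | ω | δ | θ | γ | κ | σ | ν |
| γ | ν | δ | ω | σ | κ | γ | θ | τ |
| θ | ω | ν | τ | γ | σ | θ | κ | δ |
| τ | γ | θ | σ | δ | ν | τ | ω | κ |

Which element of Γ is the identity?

γ

The identity e satisfies e ∘ x = x for all x, so its row in the table reproduces the column headers.
Row γ reads: ν, δ, ω, σ, κ, γ, θ, τ — exactly the header order. So γ is the identity.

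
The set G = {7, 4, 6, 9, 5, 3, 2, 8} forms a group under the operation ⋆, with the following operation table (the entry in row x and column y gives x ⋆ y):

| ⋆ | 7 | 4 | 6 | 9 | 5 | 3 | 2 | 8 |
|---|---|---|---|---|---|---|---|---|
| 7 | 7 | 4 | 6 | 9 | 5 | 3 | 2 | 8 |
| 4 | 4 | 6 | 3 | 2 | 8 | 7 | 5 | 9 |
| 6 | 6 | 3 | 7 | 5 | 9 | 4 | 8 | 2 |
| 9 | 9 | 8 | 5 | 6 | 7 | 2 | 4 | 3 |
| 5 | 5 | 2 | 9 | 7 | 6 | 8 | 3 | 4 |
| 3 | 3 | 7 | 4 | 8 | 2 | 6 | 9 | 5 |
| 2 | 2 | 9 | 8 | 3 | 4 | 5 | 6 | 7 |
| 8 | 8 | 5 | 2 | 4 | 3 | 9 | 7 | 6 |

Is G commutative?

No

9 ⋆ 3 = 2 but 3 ⋆ 9 = 8.
Since 9 and 3 do not commute, G is not abelian.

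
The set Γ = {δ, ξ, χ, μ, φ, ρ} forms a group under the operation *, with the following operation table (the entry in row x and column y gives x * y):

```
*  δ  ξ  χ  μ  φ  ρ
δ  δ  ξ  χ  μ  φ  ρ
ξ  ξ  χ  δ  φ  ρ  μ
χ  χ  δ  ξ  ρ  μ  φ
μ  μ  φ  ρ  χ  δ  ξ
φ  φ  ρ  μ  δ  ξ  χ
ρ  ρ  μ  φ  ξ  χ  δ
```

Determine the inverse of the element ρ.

ρ

First locate the identity: row δ matches the header, so δ is the identity.
Scan row ρ for δ: ρ * ρ = δ. Hence ρ^(-1) = ρ.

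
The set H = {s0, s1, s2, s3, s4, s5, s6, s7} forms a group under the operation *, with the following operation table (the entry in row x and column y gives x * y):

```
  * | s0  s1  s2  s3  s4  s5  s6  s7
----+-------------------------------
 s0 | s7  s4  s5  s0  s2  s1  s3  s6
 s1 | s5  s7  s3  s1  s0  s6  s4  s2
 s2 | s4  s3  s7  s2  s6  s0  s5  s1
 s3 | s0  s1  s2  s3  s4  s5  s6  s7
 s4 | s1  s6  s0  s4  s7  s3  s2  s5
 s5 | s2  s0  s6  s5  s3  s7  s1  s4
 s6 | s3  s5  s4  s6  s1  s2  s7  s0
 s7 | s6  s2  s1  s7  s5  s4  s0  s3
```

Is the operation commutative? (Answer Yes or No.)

s6 * s1 = s5 but s1 * s6 = s4.
Since s6 and s1 do not commute, H is not abelian.

No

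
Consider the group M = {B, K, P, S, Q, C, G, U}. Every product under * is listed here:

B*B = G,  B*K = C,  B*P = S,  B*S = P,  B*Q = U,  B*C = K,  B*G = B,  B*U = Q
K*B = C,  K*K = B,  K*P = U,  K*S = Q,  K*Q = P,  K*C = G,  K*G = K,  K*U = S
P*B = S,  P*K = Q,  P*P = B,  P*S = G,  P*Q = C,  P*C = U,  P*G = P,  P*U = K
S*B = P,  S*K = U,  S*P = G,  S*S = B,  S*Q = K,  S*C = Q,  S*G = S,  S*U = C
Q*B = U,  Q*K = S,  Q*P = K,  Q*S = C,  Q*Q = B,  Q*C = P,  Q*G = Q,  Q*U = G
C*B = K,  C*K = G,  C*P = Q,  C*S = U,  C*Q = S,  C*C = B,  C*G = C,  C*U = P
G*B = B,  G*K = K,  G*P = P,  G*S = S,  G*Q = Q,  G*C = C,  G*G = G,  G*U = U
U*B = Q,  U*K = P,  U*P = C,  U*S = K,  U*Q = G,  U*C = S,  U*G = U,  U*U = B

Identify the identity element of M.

G

The identity e satisfies e * x = x for all x, so its row in the table reproduces the column headers.
Row G reads: B, K, P, S, Q, C, G, U — exactly the header order. So G is the identity.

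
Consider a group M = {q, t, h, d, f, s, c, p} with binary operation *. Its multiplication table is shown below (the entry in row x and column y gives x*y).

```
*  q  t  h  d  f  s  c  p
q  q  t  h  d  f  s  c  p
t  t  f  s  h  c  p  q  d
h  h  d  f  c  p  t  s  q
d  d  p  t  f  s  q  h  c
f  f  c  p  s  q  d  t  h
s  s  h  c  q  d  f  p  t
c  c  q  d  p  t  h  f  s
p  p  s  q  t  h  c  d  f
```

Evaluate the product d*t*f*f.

d*t = p
p*f = h
h*f = p

p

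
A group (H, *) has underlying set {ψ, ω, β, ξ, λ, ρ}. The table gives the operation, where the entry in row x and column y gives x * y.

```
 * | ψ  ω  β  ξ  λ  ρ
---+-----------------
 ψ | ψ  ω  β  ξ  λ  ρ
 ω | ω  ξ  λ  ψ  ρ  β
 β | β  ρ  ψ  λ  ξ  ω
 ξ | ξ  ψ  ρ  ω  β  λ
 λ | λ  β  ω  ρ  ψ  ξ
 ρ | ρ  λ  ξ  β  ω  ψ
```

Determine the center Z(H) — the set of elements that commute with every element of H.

An element z is central iff its row equals its column in the table.
For ρ: ρ * ξ = β ≠ λ = ξ * ρ, so ρ ∉ Z.
Checking each element this way leaves Z(H) = {ψ}.
(Structurally, H here is isomorphic to the symmetric group S_3.)

{ψ}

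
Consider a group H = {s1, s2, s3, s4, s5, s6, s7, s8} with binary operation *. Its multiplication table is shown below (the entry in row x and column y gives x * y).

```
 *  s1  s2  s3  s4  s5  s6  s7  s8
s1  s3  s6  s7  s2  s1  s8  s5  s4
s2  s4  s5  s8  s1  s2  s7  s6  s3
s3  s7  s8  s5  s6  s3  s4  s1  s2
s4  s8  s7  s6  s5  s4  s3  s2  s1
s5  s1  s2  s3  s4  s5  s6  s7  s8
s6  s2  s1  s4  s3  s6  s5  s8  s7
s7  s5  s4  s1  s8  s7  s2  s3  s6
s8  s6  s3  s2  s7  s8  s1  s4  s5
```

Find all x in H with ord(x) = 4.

{s1, s7}

Identity is s5. Compute the order of each non-identity element by repeated multiplication:
  s1: s1 → s3 → s7 → s5  (order 4)
  s2: s2 → s5  (order 2)
  s3: s3 → s5  (order 2)
  s4: s4 → s5  (order 2)
  s6: s6 → s5  (order 2)
  s7: s7 → s3 → s1 → s5  (order 4)
  s8: s8 → s5  (order 2)
Elements of order 4: {s1, s7}.
(Structurally, H here is isomorphic to the dihedral group D_4.)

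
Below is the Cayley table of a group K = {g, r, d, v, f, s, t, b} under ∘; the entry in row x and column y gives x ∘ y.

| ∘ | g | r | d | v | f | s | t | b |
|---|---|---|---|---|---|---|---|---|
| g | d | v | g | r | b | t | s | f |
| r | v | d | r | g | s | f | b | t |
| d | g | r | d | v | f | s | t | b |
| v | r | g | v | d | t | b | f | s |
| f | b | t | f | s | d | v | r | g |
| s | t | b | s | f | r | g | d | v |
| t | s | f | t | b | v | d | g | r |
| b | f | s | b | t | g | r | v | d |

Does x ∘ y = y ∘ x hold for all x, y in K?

No

s ∘ v = f but v ∘ s = b.
Since s and v do not commute, K is not abelian.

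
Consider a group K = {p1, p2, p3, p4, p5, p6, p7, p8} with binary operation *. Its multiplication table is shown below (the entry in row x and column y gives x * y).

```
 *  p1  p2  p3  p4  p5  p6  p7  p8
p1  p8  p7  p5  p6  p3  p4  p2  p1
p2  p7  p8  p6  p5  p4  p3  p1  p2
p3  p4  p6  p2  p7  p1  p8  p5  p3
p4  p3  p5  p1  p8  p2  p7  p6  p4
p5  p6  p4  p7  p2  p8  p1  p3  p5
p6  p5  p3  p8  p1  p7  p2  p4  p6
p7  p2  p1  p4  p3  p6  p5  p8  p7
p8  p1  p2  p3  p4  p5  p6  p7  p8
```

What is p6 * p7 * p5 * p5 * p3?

p6 * p7 = p4
p4 * p5 = p2
p2 * p5 = p4
p4 * p3 = p1

p1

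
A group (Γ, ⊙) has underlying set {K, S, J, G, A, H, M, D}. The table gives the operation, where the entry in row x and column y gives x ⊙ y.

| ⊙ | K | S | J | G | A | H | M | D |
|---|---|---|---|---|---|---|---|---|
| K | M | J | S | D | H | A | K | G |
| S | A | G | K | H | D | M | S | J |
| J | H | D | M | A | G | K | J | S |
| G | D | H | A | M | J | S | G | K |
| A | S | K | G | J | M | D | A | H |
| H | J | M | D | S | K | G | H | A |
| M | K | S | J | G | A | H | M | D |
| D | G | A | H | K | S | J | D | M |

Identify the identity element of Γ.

M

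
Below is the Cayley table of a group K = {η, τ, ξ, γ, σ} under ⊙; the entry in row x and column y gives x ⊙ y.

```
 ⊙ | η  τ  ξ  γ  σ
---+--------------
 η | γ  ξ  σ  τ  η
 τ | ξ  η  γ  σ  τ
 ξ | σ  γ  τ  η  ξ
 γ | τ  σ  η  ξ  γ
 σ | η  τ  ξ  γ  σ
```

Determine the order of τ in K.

The identity element is σ (its row matches the header).
τ^1 = τ
τ^2 = τ ⊙ τ = η
τ^3 = η ⊙ τ = ξ
τ^4 = ξ ⊙ τ = γ
τ^5 = γ ⊙ τ = σ
The first power of τ equal to the identity is τ^5, so ord(τ) = 5.
(Structurally, K here is isomorphic to the cyclic group Z_5.)

5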